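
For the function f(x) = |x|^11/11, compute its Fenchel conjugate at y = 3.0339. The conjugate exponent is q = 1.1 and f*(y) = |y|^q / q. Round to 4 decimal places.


The conjugate exponent q satisfies 1/p + 1/q = 1.
p = 11, so q = 11/(11 - 1) = 1.1
|y|^q = 3.0339^1.1 = 3.39
f*(3.0339) = 3.39 / 1.1 = 3.0818


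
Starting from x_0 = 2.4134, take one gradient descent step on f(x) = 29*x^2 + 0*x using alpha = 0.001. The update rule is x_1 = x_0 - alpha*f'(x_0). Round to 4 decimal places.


We compute the gradient at x_0 and apply the update.
f'(x) = 58*x + 0
f'(2.4134) = 58*2.4134 + 0 = 139.9772
x_1 = 2.4134 - 0.001*139.9772 = 2.2734


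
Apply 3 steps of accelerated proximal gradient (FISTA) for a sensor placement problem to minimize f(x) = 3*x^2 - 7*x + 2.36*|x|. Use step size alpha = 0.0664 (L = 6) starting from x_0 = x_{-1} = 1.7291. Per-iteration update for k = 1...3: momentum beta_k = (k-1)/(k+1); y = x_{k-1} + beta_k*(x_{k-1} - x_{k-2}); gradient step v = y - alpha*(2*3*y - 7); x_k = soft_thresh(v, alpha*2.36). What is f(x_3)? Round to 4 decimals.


FISTA on f(x) = 3*x^2 - 7*x + 2.36*|x|
L = 6, alpha = 0.0664
Iteration 1: beta = 0.0, y = 1.7291 + 0.0*(1.7291 - 1.7291) = 1.7291
  grad(y) = 3.3746, v = y - alpha*grad = 1.505
  prox(v) = soft_thresh(1.505, 0.1567) = 1.3483
Iteration 2: beta = 0.3333, y = 1.3483 + 0.3333*(1.3483 - 1.7291) = 1.2214
  grad(y) = 0.3284, v = y - alpha*grad = 1.1996
  prox(v) = soft_thresh(1.1996, 0.1567) = 1.0429
Iteration 3: beta = 0.5, y = 1.0429 + 0.5*(1.0429 - 1.3483) = 0.8902
  grad(y) = -1.659, v = y - alpha*grad = 1.0003
  prox(v) = soft_thresh(1.0003, 0.1567) = 0.8436
f(x_3) = 3*0.8436^2 - 7*0.8436 + 2.36*|0.8436| = -1.7793


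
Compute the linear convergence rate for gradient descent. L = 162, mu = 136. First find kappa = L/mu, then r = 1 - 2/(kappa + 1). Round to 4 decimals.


Step 1: Compute the condition number.
kappa = L/mu = 162/136 = 1.1912
Step 2: Compute the convergence rate.
r = 1 - 2/(kappa + 1) = 1 - 2*mu/(L + mu) = (L - mu)/(L + mu) = 26/298 = 0.0872


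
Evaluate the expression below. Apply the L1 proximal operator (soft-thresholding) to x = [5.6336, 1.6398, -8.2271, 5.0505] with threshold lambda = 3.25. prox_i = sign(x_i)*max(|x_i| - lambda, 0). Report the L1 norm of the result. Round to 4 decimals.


Soft-thresholding with lambda = 3.25:
prox(5.6336) = sign(5.6336)*max(|5.6336| - 3.25, 0) = 2.3836
prox(1.6398) = sign(1.6398)*max(|1.6398| - 3.25, 0) = 0.0
prox(-8.2271) = sign(-8.2271)*max(|-8.2271| - 3.25, 0) = -4.9771
prox(5.0505) = sign(5.0505)*max(|5.0505| - 3.25, 0) = 1.8005
prox(x) = [2.3836, 0.0, -4.9771, 1.8005]
||prox(x)||_1 = 2.3836 + 0.0 + 4.9771 + 1.8005 = 9.1612


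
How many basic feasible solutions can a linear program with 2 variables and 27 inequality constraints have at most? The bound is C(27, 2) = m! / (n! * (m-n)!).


Each vertex corresponds to some choice of n active constraints out of m, so the number of vertices is at most C(m, n) = m! / (n!(m-n)!).
m = 27, n = 2
Numerator: 27 * 26
Denominator: 2! = 2
C(27, 2) = 351


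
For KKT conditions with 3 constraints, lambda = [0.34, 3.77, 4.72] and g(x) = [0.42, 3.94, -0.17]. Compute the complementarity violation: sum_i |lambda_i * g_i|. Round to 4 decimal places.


KKT complementary slackness check:
lambda_1 * g_1 = 0.34 * 0.42 = 0.1428
lambda_2 * g_2 = 3.77 * 3.94 = 14.8538
lambda_3 * g_3 = 4.72 * -0.17 = -0.8024
Total violation = 0.1428 + 14.8538 + 0.8024 = 15.799


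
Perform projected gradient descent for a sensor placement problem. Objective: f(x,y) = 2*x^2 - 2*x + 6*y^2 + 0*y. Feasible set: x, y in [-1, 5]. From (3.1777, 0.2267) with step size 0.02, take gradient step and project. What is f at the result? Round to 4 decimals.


Step 1: Compute gradient at (3.1777, 0.2267).
grad_x = 2*2*3.1777 - 2 = 10.7108
grad_y = 2*6*0.2267 + 0 = 2.7204
Step 2: Gradient step.
x_raw = 3.1777 - 0.02*10.7108 = 2.9635
y_raw = 0.2267 - 0.02*2.7204 = 0.1723
Step 3: Project onto [-1, 5].
x_proj = clip(2.9635) = 2.9635
y_proj = clip(0.1723) = 0.1723
Step 4: Evaluate f.
f(2.9635, 0.1723) = 11.8156


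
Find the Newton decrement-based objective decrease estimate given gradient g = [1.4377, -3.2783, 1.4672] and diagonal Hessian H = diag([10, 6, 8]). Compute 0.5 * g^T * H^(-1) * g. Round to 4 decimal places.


Step 1: H is diagonal, so H^(-1) * g = [0.1438, -0.5464, 0.1834].
Step 2: g^T H^(-1) g = sum_i g_i^2 / H_ii
  = (1.4377)^2/10 + (-3.2783)^2/6 + (1.4672)^2/8
  = 0.2067 + 1.7912 + 0.2691 = 2.267
Step 3: Objective decrease = 0.5 * g^T H^(-1) g = 1.1335


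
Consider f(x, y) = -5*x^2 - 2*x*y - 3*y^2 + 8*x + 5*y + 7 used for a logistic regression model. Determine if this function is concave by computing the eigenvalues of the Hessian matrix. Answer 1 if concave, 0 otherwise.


The Hessian of f(x,y) = -5*x^2 - 2*x*y - 3*y^2 + 8*x + 5*y + 7 is:
H = [[-10, -2], [-2, -6]]
Trace = -10 - 6 = -16
Determinant = -10*-6 - (-2)^2 = 56
Discriminant = (-16)^2 - 4*56 = 32.0
Eigenvalues: lambda_1 = -10.8284, lambda_2 = -5.1716
The function is concave.

1


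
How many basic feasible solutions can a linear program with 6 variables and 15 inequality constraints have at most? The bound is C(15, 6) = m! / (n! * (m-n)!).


Each vertex corresponds to some choice of n active constraints out of m, so the number of vertices is at most C(m, n) = m! / (n!(m-n)!).
m = 15, n = 6
Numerator: 15 * 14 * 13 * 12 * 11 * 10
Denominator: 6! = 720
C(15, 6) = 5005


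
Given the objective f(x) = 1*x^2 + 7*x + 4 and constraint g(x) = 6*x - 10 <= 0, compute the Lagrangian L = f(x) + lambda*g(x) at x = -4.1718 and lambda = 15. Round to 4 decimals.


Step 1: Evaluate f(x).
f(-4.1718) = 1*(-4.1718)^2 + 7*(-4.1718) + 4 = -7.7987
Step 2: Evaluate g(x).
g(-4.1718) = 6*-4.1718 - 10 = -35.0308
Step 3: Compute Lagrangian.
L = -7.7987 + 15*-35.0308 = -533.2607


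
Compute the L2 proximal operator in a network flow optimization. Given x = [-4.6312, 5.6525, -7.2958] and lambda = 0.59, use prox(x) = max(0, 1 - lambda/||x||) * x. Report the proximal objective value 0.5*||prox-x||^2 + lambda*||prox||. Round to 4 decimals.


Step 1: Compute ||x||.
||x|| = 10.3261
Step 2: Compute scaling factor.
scale = max(0, 1 - 0.59/10.3261) = 0.9429
Step 3: prox(x) = [-4.3666, 5.3295, -6.8789]
||prox(x)|| = 9.7361
Step 4: Proximal objective.
0.5*||prox-x||^2 = 0.1741
lambda*||prox|| = 5.7443
Total = 5.9183


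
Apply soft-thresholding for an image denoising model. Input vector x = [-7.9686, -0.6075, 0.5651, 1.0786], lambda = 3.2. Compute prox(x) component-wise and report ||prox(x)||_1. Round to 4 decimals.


Soft-thresholding with lambda = 3.2:
prox(-7.9686) = sign(-7.9686)*max(|-7.9686| - 3.2, 0) = -4.7686
prox(-0.6075) = sign(-0.6075)*max(|-0.6075| - 3.2, 0) = 0.0
prox(0.5651) = sign(0.5651)*max(|0.5651| - 3.2, 0) = 0.0
prox(1.0786) = sign(1.0786)*max(|1.0786| - 3.2, 0) = 0.0
prox(x) = [-4.7686, 0.0, 0.0, 0.0]
||prox(x)||_1 = 4.7686 + 0.0 + 0.0 + 0.0 = 4.7686


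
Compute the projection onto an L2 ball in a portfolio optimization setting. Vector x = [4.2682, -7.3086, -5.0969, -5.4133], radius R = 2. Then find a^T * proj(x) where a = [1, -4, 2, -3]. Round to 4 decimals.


Step 1: Compute ||x|| (intermediates to 6 decimals).
||x|| = sqrt(4.2682^2 + (-7.3086)^2 + (-5.0969)^2 + (-5.4133)^2) = 11.265672
Step 2: Project.
Since ||x|| > R, scale = R/||x|| = 2/11.265672 = 0.17753, proj(x) = scale * x
proj(x) = [0.757734, -1.297496, -0.904853, -0.961023]
Step 3: Dot product.
a^T * proj(x) = 1*0.757734 - 4*(-1.297496) + 2*(-0.904853) - 3*(-0.961023) = 7.0211


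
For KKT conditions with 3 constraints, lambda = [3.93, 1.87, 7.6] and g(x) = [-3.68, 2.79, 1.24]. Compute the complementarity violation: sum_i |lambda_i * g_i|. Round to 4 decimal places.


KKT complementary slackness check:
lambda_1 * g_1 = 3.93 * -3.68 = -14.4624
lambda_2 * g_2 = 1.87 * 2.79 = 5.2173
lambda_3 * g_3 = 7.6 * 1.24 = 9.424
Total violation = 14.4624 + 5.2173 + 9.424 = 29.1037


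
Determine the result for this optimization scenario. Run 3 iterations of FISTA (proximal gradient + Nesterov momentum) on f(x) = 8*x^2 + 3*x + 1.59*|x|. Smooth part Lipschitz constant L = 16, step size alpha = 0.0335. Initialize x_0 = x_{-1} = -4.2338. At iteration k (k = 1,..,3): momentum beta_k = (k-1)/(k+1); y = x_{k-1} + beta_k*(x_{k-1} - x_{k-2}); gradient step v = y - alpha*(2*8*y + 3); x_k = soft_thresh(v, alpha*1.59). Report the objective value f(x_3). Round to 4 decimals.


FISTA on f(x) = 8*x^2 + 3*x + 1.59*|x|
L = 16, alpha = 0.0335
Iteration 1: beta = 0.0, y = -4.2338 + 0.0*(-4.2338 + 4.2338) = -4.2338
  grad(y) = -64.7408, v = y - alpha*grad = -2.065
  prox(v) = soft_thresh(-2.065, 0.0533) = -2.0117
Iteration 2: beta = 0.3333, y = -2.0117 + 0.3333*(-2.0117 + 4.2338) = -1.271
  grad(y) = -17.3364, v = y - alpha*grad = -0.6903
  prox(v) = soft_thresh(-0.6903, 0.0533) = -0.637
Iteration 3: beta = 0.5, y = -0.637 + 0.5*(-0.637 + 2.0117) = 0.0504
  grad(y) = 3.806, v = y - alpha*grad = -0.0771
  prox(v) = soft_thresh(-0.0771, 0.0533) = -0.0239
f(x_3) = 8*(-0.0239)^2 + 3*(-0.0239) + 1.59*|-0.0239| = -0.0291


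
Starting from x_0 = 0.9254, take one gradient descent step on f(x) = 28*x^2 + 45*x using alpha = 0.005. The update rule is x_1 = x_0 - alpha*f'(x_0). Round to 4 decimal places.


We compute the gradient at x_0 and apply the update.
f'(x) = 56*x + 45
f'(0.9254) = 56*0.9254 + 45 = 96.8224
x_1 = 0.9254 - 0.005*96.8224 = 0.4413


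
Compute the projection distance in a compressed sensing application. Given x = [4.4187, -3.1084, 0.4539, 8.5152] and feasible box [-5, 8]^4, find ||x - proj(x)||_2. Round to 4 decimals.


Project each component onto [-5, 8].
clip(4.4187) = 4.4187, clip(-3.1084) = -3.1084, clip(0.4539) = 0.4539, clip(8.5152) = 8.0
Projection = [4.4187, -3.1084, 0.4539, 8.0]
Squared diffs: [0.0, 0.0, 0.0, 0.2654]
Distance = sqrt(0.2654) = 0.5152


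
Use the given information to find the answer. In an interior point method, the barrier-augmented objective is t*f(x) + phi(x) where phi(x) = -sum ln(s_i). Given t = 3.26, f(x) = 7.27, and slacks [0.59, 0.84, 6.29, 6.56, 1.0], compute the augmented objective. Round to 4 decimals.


Step 1: Compute log-barrier.
ln values: [-0.5276, -0.1744, 1.839, 1.881, 0.0]
phi = -(-0.5276 - 0.1744 + 1.839 + 1.881 + 0.0) = -3.018
Step 2: Compute augmented objective.
t*f(x) = 3.26*7.27 = 23.7002
Total = 23.7002 - 3.018 = 20.6822


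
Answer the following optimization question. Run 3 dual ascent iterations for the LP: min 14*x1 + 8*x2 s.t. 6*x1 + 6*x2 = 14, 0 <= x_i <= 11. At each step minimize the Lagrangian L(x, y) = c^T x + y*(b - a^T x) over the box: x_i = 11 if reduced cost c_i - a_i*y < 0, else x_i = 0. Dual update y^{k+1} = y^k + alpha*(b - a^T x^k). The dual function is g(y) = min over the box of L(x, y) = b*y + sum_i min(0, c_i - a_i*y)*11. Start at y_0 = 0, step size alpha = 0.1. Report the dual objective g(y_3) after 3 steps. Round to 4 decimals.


Dual ascent for LP: min 14*x1 + 8*x2, 6*x1 + 6*x2 = 14, 0 <= x_i <= 11
Step 1: y^k = 0.0, reduced costs: (14.0, 8.0)
  x^k = (0.0, 0.0), subgradient = b - a^T x = 14.0
  y^{k+1} = 0.0 + 0.1*14.0 = 1.4
Step 2: y^k = 1.4, reduced costs: (5.6, -0.4)
  x^k = (0.0, 11.0), subgradient = b - a^T x = -52.0
  y^{k+1} = 1.4 + 0.1*-52.0 = -3.8
Step 3: y^k = -3.8, reduced costs: (36.8, 30.8)
  x^k = (0.0, 0.0), subgradient = b - a^T x = 14.0
  y^{k+1} = -3.8 + 0.1*14.0 = -2.4
Dual objective at y_3 = -2.4: reduced costs (28.4, 22.4), box minimizer x = (0.0, 0.0)
g(y_3) = b*y + (c1 - a1*y)*x1 + (c2 - a2*y)*x2 = 14*(-2.4) + 28.4*0.0 + 22.4*0.0 = -33.6 + 0.0 + 0.0 = -33.6


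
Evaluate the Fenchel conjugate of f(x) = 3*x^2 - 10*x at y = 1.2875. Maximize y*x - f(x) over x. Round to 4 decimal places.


f*(y) = sup_x {y*x - a*x^2 - b*x} = sup_x {(y-b)*x - a*x^2}
FOC: (y - b) - 2a*x = 0 => x* = (y - b)/(2a)
x* = (1.2875 + 10)/(2*3) = 1.8813
f*(1.2875) = (y-b)^2/(4a) = (1.2875 + 10)^2/(4*3)
= 127.4077/12 = 10.6173


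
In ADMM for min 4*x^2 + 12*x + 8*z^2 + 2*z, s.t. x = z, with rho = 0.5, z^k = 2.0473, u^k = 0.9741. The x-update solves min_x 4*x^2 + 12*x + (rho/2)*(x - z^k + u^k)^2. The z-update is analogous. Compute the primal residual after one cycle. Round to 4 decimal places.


ADMM iteration with rho = 0.5, z^k = 2.0473, u^k = 0.9741
Step 1: x-update.
Minimize 4*x^2 + 12*x + (0.5/2)*(x - 2.0473 + 0.9741)^2
FOC: (2*4 + 0.5)*x = -12 + 0.5*(2.0473 - 0.9741)
x^{k+1} = -1.3486
Step 2: z-update.
Minimize 8*z^2 + 2*z + (0.5/2)*(-1.3486 - z + 0.9741)^2
FOC: (2*8 + 0.5)*z = -2 + 0.5*(-1.3486 + 0.9741)
z^{k+1} = -0.1326
Step 3: u-update.
u^{k+1} = 0.9741 - 1.3486 + 0.1326 = -0.242
Step 4: Primal residual = |-1.3486 + 0.1326| = 1.2161


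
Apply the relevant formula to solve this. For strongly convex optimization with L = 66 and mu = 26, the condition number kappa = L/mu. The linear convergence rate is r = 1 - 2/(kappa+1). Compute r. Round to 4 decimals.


Step 1: Compute the condition number.
kappa = L/mu = 66/26 = 2.5385
Step 2: Compute the convergence rate.
r = 1 - 2/(kappa + 1) = 1 - 2*mu/(L + mu) = (L - mu)/(L + mu) = 40/92 = 0.4348


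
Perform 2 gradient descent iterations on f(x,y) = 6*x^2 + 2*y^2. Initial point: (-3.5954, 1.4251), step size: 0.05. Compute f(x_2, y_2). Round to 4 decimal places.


Gradient descent on f(x,y) = 6*x^2 + 2*y^2.
Starting point: (-3.5954, 1.4251), alpha = 0.05
Step 1: grad_x = 2*6*-3.5954 = -43.1448, grad_y = 2*2*1.4251 = 5.7004
  x_1 = -3.5954 - 0.05*-43.1448 = -1.4382
  y_1 = 1.4251 - 0.05*5.7004 = 1.1401
Step 2: grad_x = 2*6*-1.4382 = -17.2579, grad_y = 2*2*1.1401 = 4.5603
  x_2 = -1.4382 - 0.05*-17.2579 = -0.5753
  y_2 = 1.1401 - 0.05*4.5603 = 0.9121
f(-0.5753, 0.9121) = 6*(-0.5753)^2 + 2*0.9121^2 = 3.6493


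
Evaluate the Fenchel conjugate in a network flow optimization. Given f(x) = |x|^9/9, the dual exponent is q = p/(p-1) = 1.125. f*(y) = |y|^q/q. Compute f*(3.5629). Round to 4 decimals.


The conjugate exponent q satisfies 1/p + 1/q = 1.
p = 9, so q = 9/(9 - 1) = 1.125
|y|^q = 3.5629^1.125 = 4.1762
f*(3.5629) = 4.1762 / 1.125 = 3.7122


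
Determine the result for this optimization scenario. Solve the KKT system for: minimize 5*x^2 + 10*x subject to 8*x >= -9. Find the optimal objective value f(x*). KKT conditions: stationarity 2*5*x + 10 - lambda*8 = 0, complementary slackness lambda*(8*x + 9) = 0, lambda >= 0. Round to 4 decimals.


Step 1: Try lambda = 0 (constraint inactive).
Stationarity: 2*5*x + 10 = 0
x* = -10/(2*5) = -1.0
Check constraint: 8*-1.0 = -8.0 >= -9 -- satisfied.
Step 2: Compute optimal value.
f(x*) = 5*(-1.0)^2 + 10*(-1.0) = -5.0


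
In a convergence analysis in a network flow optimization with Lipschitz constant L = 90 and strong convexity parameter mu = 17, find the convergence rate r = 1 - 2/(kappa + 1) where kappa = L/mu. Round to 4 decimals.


Step 1: Compute the condition number.
kappa = L/mu = 90/17 = 5.2941
Step 2: Compute the convergence rate.
r = 1 - 2/(kappa + 1) = 1 - 2*mu/(L + mu) = (L - mu)/(L + mu) = 73/107 = 0.6822


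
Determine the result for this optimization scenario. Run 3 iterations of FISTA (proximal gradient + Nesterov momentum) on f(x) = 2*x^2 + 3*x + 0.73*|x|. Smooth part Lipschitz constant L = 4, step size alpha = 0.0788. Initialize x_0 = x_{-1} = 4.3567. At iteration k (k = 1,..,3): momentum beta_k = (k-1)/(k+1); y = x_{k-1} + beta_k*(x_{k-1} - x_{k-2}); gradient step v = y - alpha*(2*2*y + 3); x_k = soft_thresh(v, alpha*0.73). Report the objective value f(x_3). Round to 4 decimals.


FISTA on f(x) = 2*x^2 + 3*x + 0.73*|x|
L = 4, alpha = 0.0788
Iteration 1: beta = 0.0, y = 4.3567 + 0.0*(4.3567 - 4.3567) = 4.3567
  grad(y) = 20.4268, v = y - alpha*grad = 2.7471
  prox(v) = soft_thresh(2.7471, 0.0575) = 2.6895
Iteration 2: beta = 0.3333, y = 2.6895 + 0.3333*(2.6895 - 4.3567) = 2.1338
  grad(y) = 11.5353, v = y - alpha*grad = 1.2248
  prox(v) = soft_thresh(1.2248, 0.0575) = 1.1673
Iteration 3: beta = 0.5, y = 1.1673 + 0.5*(1.1673 - 2.6895) = 0.4062
  grad(y) = 4.6248, v = y - alpha*grad = 0.0418
  prox(v) = soft_thresh(0.0418, 0.0575) = 0.0
f(x_3) = 2*0.0^2 + 3*0.0 + 0.73*|0.0| = 0.0


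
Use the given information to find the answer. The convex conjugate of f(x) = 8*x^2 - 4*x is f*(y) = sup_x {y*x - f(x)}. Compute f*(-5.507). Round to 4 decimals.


f*(y) = sup_x {y*x - a*x^2 - b*x} = sup_x {(y-b)*x - a*x^2}
FOC: (y - b) - 2a*x = 0 => x* = (y - b)/(2a)
x* = (-5.507 + 4)/(2*8) = -0.0942
f*(-5.507) = (y-b)^2/(4a) = (-5.507 + 4)^2/(4*8)
= 2.271/32 = 0.071


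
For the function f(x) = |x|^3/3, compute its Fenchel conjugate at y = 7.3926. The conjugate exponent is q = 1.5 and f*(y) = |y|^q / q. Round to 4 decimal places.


The conjugate exponent q satisfies 1/p + 1/q = 1.
p = 3, so q = 3/(3 - 1) = 1.5
|y|^q = 7.3926^1.5 = 20.1
f*(7.3926) = 20.1 / 1.5 = 13.4


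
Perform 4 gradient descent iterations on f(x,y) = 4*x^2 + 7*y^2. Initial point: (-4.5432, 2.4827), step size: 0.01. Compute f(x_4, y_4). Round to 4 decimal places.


Gradient descent on f(x,y) = 4*x^2 + 7*y^2.
Starting point: (-4.5432, 2.4827), alpha = 0.01
Step 1: grad_x = 2*4*-4.5432 = -36.3456, grad_y = 2*7*2.4827 = 34.7578
  x_1 = -4.5432 - 0.01*-36.3456 = -4.1797
  y_1 = 2.4827 - 0.01*34.7578 = 2.1351
Step 2: grad_x = 2*4*-4.1797 = -33.438, grad_y = 2*7*2.1351 = 29.8917
  x_2 = -4.1797 - 0.01*-33.438 = -3.8454
  y_2 = 2.1351 - 0.01*29.8917 = 1.8362
Step 3: grad_x = 2*4*-3.8454 = -30.7629, grad_y = 2*7*1.8362 = 25.7069
  x_3 = -3.8454 - 0.01*-30.7629 = -3.5377
  y_3 = 1.8362 - 0.01*25.7069 = 1.5791
Step 4: grad_x = 2*4*-3.5377 = -28.3019, grad_y = 2*7*1.5791 = 22.1079
  x_4 = -3.5377 - 0.01*-28.3019 = -3.2547
  y_4 = 1.5791 - 0.01*22.1079 = 1.3581
f(-3.2547, 1.3581) = 4*(-3.2547)^2 + 7*1.3581^2 = 55.283


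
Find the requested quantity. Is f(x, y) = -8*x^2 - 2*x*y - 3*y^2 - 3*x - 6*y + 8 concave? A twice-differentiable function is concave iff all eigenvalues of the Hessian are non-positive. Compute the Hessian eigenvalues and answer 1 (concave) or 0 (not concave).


The Hessian of f(x,y) = -8*x^2 - 2*x*y - 3*y^2 - 3*x - 6*y + 8 is:
H = [[-16, -2], [-2, -6]]
Trace = -16 - 6 = -22
Determinant = -16*-6 - (-2)^2 = 92
Discriminant = (-22)^2 - 4*92 = 116.0
Eigenvalues: lambda_1 = -16.3852, lambda_2 = -5.6148
The function is concave.

1


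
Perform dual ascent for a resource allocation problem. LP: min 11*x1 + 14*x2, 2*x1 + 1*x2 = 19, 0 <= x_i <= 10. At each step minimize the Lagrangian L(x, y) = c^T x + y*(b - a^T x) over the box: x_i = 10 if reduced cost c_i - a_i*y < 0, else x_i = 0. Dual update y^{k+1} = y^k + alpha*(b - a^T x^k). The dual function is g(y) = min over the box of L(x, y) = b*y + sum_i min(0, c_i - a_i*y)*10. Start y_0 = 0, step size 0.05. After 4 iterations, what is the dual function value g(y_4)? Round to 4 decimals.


Dual ascent for LP: min 11*x1 + 14*x2, 2*x1 + 1*x2 = 19, 0 <= x_i <= 10
Step 1: y^k = 0.0, reduced costs: (11.0, 14.0)
  x^k = (0.0, 0.0), subgradient = b - a^T x = 19.0
  y^{k+1} = 0.0 + 0.05*19.0 = 0.95
Step 2: y^k = 0.95, reduced costs: (9.1, 13.05)
  x^k = (0.0, 0.0), subgradient = b - a^T x = 19.0
  y^{k+1} = 0.95 + 0.05*19.0 = 1.9
Step 3: y^k = 1.9, reduced costs: (7.2, 12.1)
  x^k = (0.0, 0.0), subgradient = b - a^T x = 19.0
  y^{k+1} = 1.9 + 0.05*19.0 = 2.85
Step 4: y^k = 2.85, reduced costs: (5.3, 11.15)
  x^k = (0.0, 0.0), subgradient = b - a^T x = 19.0
  y^{k+1} = 2.85 + 0.05*19.0 = 3.8
Dual objective at y_4 = 3.8: reduced costs (3.4, 10.2), box minimizer x = (0.0, 0.0)
g(y_4) = b*y + (c1 - a1*y)*x1 + (c2 - a2*y)*x2 = 19*3.8 + 3.4*0.0 + 10.2*0.0 = 72.2 + 0.0 + 0.0 = 72.2


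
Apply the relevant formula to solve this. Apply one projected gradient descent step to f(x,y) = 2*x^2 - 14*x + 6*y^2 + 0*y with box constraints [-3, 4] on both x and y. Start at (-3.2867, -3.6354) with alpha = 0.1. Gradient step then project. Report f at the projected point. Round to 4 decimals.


Step 1: Compute gradient at (-3.2867, -3.6354).
grad_x = 2*2*-3.2867 - 14 = -27.1468
grad_y = 2*6*-3.6354 + 0 = -43.6248
Step 2: Gradient step.
x_raw = -3.2867 - 0.1*-27.1468 = -0.572
y_raw = -3.6354 - 0.1*-43.6248 = 0.7271
Step 3: Project onto [-3, 4].
x_proj = clip(-0.572) = -0.572
y_proj = clip(0.7271) = 0.7271
Step 4: Evaluate f.
f(-0.572, 0.7271) = 11.8346


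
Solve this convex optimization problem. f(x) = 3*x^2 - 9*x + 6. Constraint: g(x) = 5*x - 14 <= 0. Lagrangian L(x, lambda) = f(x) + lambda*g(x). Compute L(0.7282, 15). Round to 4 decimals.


Step 1: Evaluate f(x).
f(0.7282) = 3*0.7282^2 - 9*0.7282 + 6 = 1.037
Step 2: Evaluate g(x).
g(0.7282) = 5*0.7282 - 14 = -10.359
Step 3: Compute Lagrangian.
L = 1.037 + 15*-10.359 = -154.348


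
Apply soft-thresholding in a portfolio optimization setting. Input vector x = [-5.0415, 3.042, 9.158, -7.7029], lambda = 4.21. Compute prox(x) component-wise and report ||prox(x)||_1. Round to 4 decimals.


Soft-thresholding with lambda = 4.21:
prox(-5.0415) = sign(-5.0415)*max(|-5.0415| - 4.21, 0) = -0.8315
prox(3.042) = sign(3.042)*max(|3.042| - 4.21, 0) = 0.0
prox(9.158) = sign(9.158)*max(|9.158| - 4.21, 0) = 4.948
prox(-7.7029) = sign(-7.7029)*max(|-7.7029| - 4.21, 0) = -3.4929
prox(x) = [-0.8315, 0.0, 4.948, -3.4929]
||prox(x)||_1 = 0.8315 + 0.0 + 4.948 + 3.4929 = 9.2724


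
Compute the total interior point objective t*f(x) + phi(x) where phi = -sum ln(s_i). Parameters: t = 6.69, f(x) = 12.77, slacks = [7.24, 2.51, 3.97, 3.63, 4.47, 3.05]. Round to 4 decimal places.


Step 1: Compute log-barrier.
ln values: [1.9796, 0.9203, 1.3788, 1.2892, 1.4974, 1.1151]
phi = -(1.9796 + 0.9203 + 1.3788 + 1.2892 + 1.4974 + 1.1151) = -8.1804
Step 2: Compute augmented objective.
t*f(x) = 6.69*12.77 = 85.4313
Total = 85.4313 - 8.1804 = 77.2509


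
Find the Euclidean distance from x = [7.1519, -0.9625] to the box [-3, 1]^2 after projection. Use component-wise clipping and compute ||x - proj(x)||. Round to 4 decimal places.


Project each component onto [-3, 1].
clip(7.1519) = 1.0, clip(-0.9625) = -0.9625
Projection = [1.0, -0.9625]
Squared diffs: [37.8459, 0.0]
Distance = sqrt(37.8459) = 6.1519


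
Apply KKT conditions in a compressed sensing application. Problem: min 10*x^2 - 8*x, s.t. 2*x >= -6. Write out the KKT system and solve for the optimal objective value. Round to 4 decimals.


Step 1: Try lambda = 0 (constraint inactive).
Stationarity: 2*10*x - 8 = 0
x* = 8/(2*10) = 0.4
Check constraint: 2*0.4 = 0.8 >= -6 -- satisfied.
Step 2: Compute optimal value.
f(x*) = 10*0.4^2 - 8*0.4 = -1.6


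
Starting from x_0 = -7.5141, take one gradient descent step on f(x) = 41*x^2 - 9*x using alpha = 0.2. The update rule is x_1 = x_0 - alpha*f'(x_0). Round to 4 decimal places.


We compute the gradient at x_0 and apply the update.
f'(x) = 82*x - 9
f'(-7.5141) = 82*-7.5141 - 9 = -625.1562
x_1 = -7.5141 - 0.2*-625.1562 = 117.5171


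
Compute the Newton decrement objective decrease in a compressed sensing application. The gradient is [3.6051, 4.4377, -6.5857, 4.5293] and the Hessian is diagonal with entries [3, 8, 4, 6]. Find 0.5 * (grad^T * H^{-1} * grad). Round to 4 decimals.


Step 1: H is diagonal, so H^(-1) * g = [1.2017, 0.5547, -1.6464, 0.7549].
Step 2: g^T H^(-1) g = sum_i g_i^2 / H_ii
  = (3.6051)^2/3 + (4.4377)^2/8 + (-6.5857)^2/4 + (4.5293)^2/6
  = 4.3322 + 2.4616 + 10.8429 + 3.4191 = 21.0559
Step 3: Objective decrease = 0.5 * g^T H^(-1) g = 10.5279


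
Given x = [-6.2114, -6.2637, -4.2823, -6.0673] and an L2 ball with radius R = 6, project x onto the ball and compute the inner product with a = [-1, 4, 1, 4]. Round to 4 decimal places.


Step 1: Compute ||x|| (intermediates to 6 decimals).
||x|| = sqrt((-6.2114)^2 + (-6.2637)^2 + (-4.2823)^2 + (-6.0673)^2) = 11.531073
Step 2: Project.
Since ||x|| > R, scale = R/||x|| = 6/11.531073 = 0.520333, proj(x) = scale * x
proj(x) = [-3.231996, -3.25921, -2.228222, -3.157016]
Step 3: Dot product.
a^T * proj(x) = -1*(-3.231996) + 4*(-3.25921) + 1*(-2.228222) + 4*(-3.157016) = -24.6611


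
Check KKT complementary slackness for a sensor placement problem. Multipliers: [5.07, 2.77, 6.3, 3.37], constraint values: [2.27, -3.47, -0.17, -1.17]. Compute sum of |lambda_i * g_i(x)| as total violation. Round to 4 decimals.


KKT complementary slackness check:
lambda_1 * g_1 = 5.07 * 2.27 = 11.5089
lambda_2 * g_2 = 2.77 * -3.47 = -9.6119
lambda_3 * g_3 = 6.3 * -0.17 = -1.071
lambda_4 * g_4 = 3.37 * -1.17 = -3.9429
Total violation = 11.5089 + 9.6119 + 1.071 + 3.9429 = 26.1347


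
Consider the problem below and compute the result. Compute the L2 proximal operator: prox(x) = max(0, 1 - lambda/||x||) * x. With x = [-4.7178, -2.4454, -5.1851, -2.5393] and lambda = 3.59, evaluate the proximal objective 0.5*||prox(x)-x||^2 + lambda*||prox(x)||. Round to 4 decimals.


Step 1: Compute ||x||.
||x|| = 7.8467
Step 2: Compute scaling factor.
scale = max(0, 1 - 3.59/7.8467) = 0.5425
Step 3: prox(x) = [-2.5593, -1.3266, -2.8128, -1.3775]
||prox(x)|| = 4.2567
Step 4: Proximal objective.
0.5*||prox-x||^2 = 6.4441
lambda*||prox|| = 15.2816
Total = 21.7257


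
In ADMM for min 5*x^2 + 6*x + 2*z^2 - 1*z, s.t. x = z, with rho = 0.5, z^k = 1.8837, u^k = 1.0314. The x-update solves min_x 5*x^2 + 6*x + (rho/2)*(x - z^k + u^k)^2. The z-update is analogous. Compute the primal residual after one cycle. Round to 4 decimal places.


ADMM iteration with rho = 0.5, z^k = 1.8837, u^k = 1.0314
Step 1: x-update.
Minimize 5*x^2 + 6*x + (0.5/2)*(x - 1.8837 + 1.0314)^2
FOC: (2*5 + 0.5)*x = -6 + 0.5*(1.8837 - 1.0314)
x^{k+1} = -0.5308
Step 2: z-update.
Minimize 2*z^2 - 1*z + (0.5/2)*(-0.5308 - z + 1.0314)^2
FOC: (2*2 + 0.5)*z = 1 + 0.5*(-0.5308 + 1.0314)
z^{k+1} = 0.2778
Step 3: u-update.
u^{k+1} = 1.0314 - 0.5308 - 0.2778 = 0.2227
Step 4: Primal residual = |-0.5308 - 0.2778| = 0.8087


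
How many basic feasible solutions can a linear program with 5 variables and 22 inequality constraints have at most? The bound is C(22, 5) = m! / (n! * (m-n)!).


Each vertex corresponds to some choice of n active constraints out of m, so the number of vertices is at most C(m, n) = m! / (n!(m-n)!).
m = 22, n = 5
Numerator: 22 * 21 * 20 * 19 * 18
Denominator: 5! = 120
C(22, 5) = 26334


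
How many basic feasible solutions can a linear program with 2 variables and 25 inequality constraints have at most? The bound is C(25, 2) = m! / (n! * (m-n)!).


Each vertex corresponds to some choice of n active constraints out of m, so the number of vertices is at most C(m, n) = m! / (n!(m-n)!).
m = 25, n = 2
Numerator: 25 * 24
Denominator: 2! = 2
C(25, 2) = 300


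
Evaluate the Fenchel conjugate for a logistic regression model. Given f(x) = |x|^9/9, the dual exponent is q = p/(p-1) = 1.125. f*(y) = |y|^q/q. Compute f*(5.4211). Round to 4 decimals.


The conjugate exponent q satisfies 1/p + 1/q = 1.
p = 9, so q = 9/(9 - 1) = 1.125
|y|^q = 5.4211^1.125 = 6.6965
f*(5.4211) = 6.6965 / 1.125 = 5.9525


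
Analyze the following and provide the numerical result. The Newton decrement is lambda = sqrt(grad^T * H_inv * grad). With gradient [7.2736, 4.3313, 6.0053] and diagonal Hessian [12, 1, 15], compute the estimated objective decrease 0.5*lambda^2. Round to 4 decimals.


Step 1: H is diagonal, so H^(-1) * g = [0.6061, 4.3313, 0.4004].
Step 2: g^T H^(-1) g = sum_i g_i^2 / H_ii
  = (7.2736)^2/12 + (4.3313)^2/1 + (6.0053)^2/15
  = 4.4088 + 18.7602 + 2.4042 = 25.5732
Step 3: Objective decrease = 0.5 * g^T H^(-1) g = 12.7866


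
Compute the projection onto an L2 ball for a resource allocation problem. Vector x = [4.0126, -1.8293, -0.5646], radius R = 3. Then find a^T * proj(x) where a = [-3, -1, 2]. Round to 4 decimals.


Step 1: Compute ||x|| (intermediates to 6 decimals).
||x|| = sqrt(4.0126^2 + (-1.8293)^2 + (-0.5646)^2) = 4.445905
Step 2: Project.
Since ||x|| > R, scale = R/||x|| = 3/4.445905 = 0.674778, proj(x) = scale * x
proj(x) = [2.707614, -1.234371, -0.38098]
Step 3: Dot product.
a^T * proj(x) = -3*2.707614 - 1*(-1.234371) + 2*(-0.38098) = -7.6504


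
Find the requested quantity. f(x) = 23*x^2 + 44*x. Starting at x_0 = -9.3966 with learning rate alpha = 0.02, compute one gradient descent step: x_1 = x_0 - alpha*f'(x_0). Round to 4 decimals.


We compute the gradient at x_0 and apply the update.
f'(x) = 46*x + 44
f'(-9.3966) = 46*-9.3966 + 44 = -388.2436
x_1 = -9.3966 - 0.02*-388.2436 = -1.6317


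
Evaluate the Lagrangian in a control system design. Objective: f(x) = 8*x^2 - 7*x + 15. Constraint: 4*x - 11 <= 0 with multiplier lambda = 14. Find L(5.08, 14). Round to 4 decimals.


Step 1: Evaluate f(x).
f(5.08) = 8*5.08^2 - 7*5.08 + 15 = 185.8912
Step 2: Evaluate g(x).
g(5.08) = 4*5.08 - 11 = 9.32
Step 3: Compute Lagrangian.
L = 185.8912 + 14*9.32 = 316.3712


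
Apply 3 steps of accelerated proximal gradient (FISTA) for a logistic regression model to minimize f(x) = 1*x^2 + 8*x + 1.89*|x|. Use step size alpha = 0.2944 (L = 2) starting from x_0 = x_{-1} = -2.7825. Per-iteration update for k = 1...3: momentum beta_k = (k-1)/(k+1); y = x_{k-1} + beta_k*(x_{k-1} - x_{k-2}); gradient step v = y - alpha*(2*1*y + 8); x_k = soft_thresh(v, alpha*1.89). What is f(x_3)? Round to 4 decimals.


FISTA on f(x) = 1*x^2 + 8*x + 1.89*|x|
L = 2, alpha = 0.2944
Iteration 1: beta = 0.0, y = -2.7825 + 0.0*(-2.7825 + 2.7825) = -2.7825
  grad(y) = 2.435, v = y - alpha*grad = -3.4994
  prox(v) = soft_thresh(-3.4994, 0.5564) = -2.9429
Iteration 2: beta = 0.3333, y = -2.9429 + 0.3333*(-2.9429 + 2.7825) = -2.9964
  grad(y) = 2.0071, v = y - alpha*grad = -3.5873
  prox(v) = soft_thresh(-3.5873, 0.5564) = -3.0309
Iteration 3: beta = 0.5, y = -3.0309 + 0.5*(-3.0309 + 2.9429) = -3.0749
  grad(y) = 1.8502, v = y - alpha*grad = -3.6196
  prox(v) = soft_thresh(-3.6196, 0.5564) = -3.0632
f(x_3) = 1*(-3.0632)^2 + 8*(-3.0632) + 1.89*|-3.0632| = -9.333


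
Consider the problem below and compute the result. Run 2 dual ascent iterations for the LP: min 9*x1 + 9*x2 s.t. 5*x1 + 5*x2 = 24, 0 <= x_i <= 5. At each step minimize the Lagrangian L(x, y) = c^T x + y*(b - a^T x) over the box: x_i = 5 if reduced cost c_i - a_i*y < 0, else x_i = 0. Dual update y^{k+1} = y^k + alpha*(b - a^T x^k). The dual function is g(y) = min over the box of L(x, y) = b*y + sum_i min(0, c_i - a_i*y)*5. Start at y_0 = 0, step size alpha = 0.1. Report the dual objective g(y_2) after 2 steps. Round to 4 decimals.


Dual ascent for LP: min 9*x1 + 9*x2, 5*x1 + 5*x2 = 24, 0 <= x_i <= 5
Step 1: y^k = 0.0, reduced costs: (9.0, 9.0)
  x^k = (0.0, 0.0), subgradient = b - a^T x = 24.0
  y^{k+1} = 0.0 + 0.1*24.0 = 2.4
Step 2: y^k = 2.4, reduced costs: (-3.0, -3.0)
  x^k = (5.0, 5.0), subgradient = b - a^T x = -26.0
  y^{k+1} = 2.4 + 0.1*-26.0 = -0.2
Dual objective at y_2 = -0.2: reduced costs (10.0, 10.0), box minimizer x = (0.0, 0.0)
g(y_2) = b*y + (c1 - a1*y)*x1 + (c2 - a2*y)*x2 = 24*(-0.2) + 10.0*0.0 + 10.0*0.0 = -4.8 + 0.0 + 0.0 = -4.8


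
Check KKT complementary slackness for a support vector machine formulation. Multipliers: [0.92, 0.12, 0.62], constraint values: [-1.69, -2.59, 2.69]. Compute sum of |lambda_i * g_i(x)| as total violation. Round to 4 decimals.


KKT complementary slackness check:
lambda_1 * g_1 = 0.92 * -1.69 = -1.5548
lambda_2 * g_2 = 0.12 * -2.59 = -0.3108
lambda_3 * g_3 = 0.62 * 2.69 = 1.6678
Total violation = 1.5548 + 0.3108 + 1.6678 = 3.5334


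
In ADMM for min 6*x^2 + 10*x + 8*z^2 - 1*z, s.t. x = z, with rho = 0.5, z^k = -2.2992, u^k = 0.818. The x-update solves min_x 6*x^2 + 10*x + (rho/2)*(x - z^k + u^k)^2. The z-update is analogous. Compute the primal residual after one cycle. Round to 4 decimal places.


ADMM iteration with rho = 0.5, z^k = -2.2992, u^k = 0.818
Step 1: x-update.
Minimize 6*x^2 + 10*x + (0.5/2)*(x + 2.2992 + 0.818)^2
FOC: (2*6 + 0.5)*x = -10 + 0.5*(-2.2992 - 0.818)
x^{k+1} = -0.9247
Step 2: z-update.
Minimize 8*z^2 - 1*z + (0.5/2)*(-0.9247 - z + 0.818)^2
FOC: (2*8 + 0.5)*z = 1 + 0.5*(-0.9247 + 0.818)
z^{k+1} = 0.0574
Step 3: u-update.
u^{k+1} = 0.818 - 0.9247 - 0.0574 = -0.1641
Step 4: Primal residual = |-0.9247 - 0.0574| = 0.9821


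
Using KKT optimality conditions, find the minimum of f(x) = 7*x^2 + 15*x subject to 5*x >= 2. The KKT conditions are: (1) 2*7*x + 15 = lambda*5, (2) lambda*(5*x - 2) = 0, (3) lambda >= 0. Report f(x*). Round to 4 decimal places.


Step 1: Try lambda = 0 (constraint inactive).
x_unc = -15/(2*7) = -1.0714
Check: 5*-1.0714 = -5.357 < 2 -- violated!
Step 2: Constraint must be active: 5*x = 2
x* = 2/5 = 0.4
lambda = (2*7*0.4 + 15)/5 = 4.12
Step 3: Compute optimal value.
f(x*) = 7*0.4^2 + 15*0.4 = 7.12


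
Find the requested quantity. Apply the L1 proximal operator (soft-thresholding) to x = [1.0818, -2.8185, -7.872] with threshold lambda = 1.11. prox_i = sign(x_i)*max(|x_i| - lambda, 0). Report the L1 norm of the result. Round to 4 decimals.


Soft-thresholding with lambda = 1.11:
prox(1.0818) = sign(1.0818)*max(|1.0818| - 1.11, 0) = 0.0
prox(-2.8185) = sign(-2.8185)*max(|-2.8185| - 1.11, 0) = -1.7085
prox(-7.872) = sign(-7.872)*max(|-7.872| - 1.11, 0) = -6.762
prox(x) = [0.0, -1.7085, -6.762]
||prox(x)||_1 = 0.0 + 1.7085 + 6.762 = 8.4705


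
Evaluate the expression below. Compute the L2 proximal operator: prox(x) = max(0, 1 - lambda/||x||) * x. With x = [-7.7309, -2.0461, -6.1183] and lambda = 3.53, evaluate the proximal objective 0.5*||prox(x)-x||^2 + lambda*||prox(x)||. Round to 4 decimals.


Step 1: Compute ||x||.
||x|| = 10.0691
Step 2: Compute scaling factor.
scale = max(0, 1 - 3.53/10.0691) = 0.6494
Step 3: prox(x) = [-5.0206, -1.3288, -3.9734]
||prox(x)|| = 6.5391
Step 4: Proximal objective.
0.5*||prox-x||^2 = 6.2305
lambda*||prox|| = 23.083
Total = 29.3135


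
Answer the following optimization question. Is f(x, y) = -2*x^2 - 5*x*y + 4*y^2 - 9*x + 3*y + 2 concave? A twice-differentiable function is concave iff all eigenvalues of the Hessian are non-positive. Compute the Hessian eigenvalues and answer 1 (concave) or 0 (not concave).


The Hessian of f(x,y) = -2*x^2 - 5*x*y + 4*y^2 - 9*x + 3*y + 2 is:
H = [[-4, -5], [-5, 8]]
Trace = -4 + 8 = 4
Determinant = -4*8 - (-5)^2 = -57
Discriminant = (4)^2 - 4*-57 = 244.0
Eigenvalues: lambda_1 = -5.8102, lambda_2 = 9.8102
The function is not concave.

0


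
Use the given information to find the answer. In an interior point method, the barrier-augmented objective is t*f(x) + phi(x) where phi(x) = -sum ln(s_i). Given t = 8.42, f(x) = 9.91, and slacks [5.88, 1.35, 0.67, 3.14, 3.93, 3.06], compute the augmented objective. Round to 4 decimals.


Step 1: Compute log-barrier.
ln values: [1.7716, 0.3001, -0.4005, 1.1442, 1.3686, 1.1184]
phi = -(1.7716 + 0.3001 - 0.4005 + 1.1442 + 1.3686 + 1.1184) = -5.3025
Step 2: Compute augmented objective.
t*f(x) = 8.42*9.91 = 83.4422
Total = 83.4422 - 5.3025 = 78.1397


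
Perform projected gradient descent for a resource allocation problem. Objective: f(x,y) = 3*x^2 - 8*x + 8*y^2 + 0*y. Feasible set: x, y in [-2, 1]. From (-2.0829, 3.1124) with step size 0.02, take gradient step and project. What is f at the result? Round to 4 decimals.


Step 1: Compute gradient at (-2.0829, 3.1124).
grad_x = 2*3*-2.0829 - 8 = -20.4974
grad_y = 2*8*3.1124 + 0 = 49.7984
Step 2: Gradient step.
x_raw = -2.0829 - 0.02*-20.4974 = -1.673
y_raw = 3.1124 - 0.02*49.7984 = 2.1164
Step 3: Project onto [-2, 1].
x_proj = clip(-1.673) = -1.673
y_proj = clip(2.1164) = 1.0
Step 4: Evaluate f.
f(-1.673, 1.0) = 29.7799


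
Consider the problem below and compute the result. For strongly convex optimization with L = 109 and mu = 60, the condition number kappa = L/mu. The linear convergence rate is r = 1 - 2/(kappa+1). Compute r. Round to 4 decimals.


Step 1: Compute the condition number.
kappa = L/mu = 109/60 = 1.8167
Step 2: Compute the convergence rate.
r = 1 - 2/(kappa + 1) = 1 - 2*mu/(L + mu) = (L - mu)/(L + mu) = 49/169 = 0.2899


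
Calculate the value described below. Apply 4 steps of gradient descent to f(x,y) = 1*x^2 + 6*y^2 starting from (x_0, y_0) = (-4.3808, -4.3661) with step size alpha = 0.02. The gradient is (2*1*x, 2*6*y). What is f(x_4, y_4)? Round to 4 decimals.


Gradient descent on f(x,y) = 1*x^2 + 6*y^2.
Starting point: (-4.3808, -4.3661), alpha = 0.02
Step 1: grad_x = 2*1*-4.3808 = -8.7616, grad_y = 2*6*-4.3661 = -52.3932
  x_1 = -4.3808 - 0.02*-8.7616 = -4.2056
  y_1 = -4.3661 - 0.02*-52.3932 = -3.3182
Step 2: grad_x = 2*1*-4.2056 = -8.4111, grad_y = 2*6*-3.3182 = -39.8188
  x_2 = -4.2056 - 0.02*-8.4111 = -4.0373
  y_2 = -3.3182 - 0.02*-39.8188 = -2.5219
Step 3: grad_x = 2*1*-4.0373 = -8.0747, grad_y = 2*6*-2.5219 = -30.2623
  x_3 = -4.0373 - 0.02*-8.0747 = -3.8759
  y_3 = -2.5219 - 0.02*-30.2623 = -1.9166
Step 4: grad_x = 2*1*-3.8759 = -7.7517, grad_y = 2*6*-1.9166 = -22.9994
  x_4 = -3.8759 - 0.02*-7.7517 = -3.7208
  y_4 = -1.9166 - 0.02*-22.9994 = -1.4566
f(-3.7208, -1.4566) = 1*(-3.7208)^2 + 6*(-1.4566)^2 = 26.575


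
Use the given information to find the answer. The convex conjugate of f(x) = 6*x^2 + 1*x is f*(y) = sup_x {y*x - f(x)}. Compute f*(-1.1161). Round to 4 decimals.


f*(y) = sup_x {y*x - a*x^2 - b*x} = sup_x {(y-b)*x - a*x^2}
FOC: (y - b) - 2a*x = 0 => x* = (y - b)/(2a)
x* = (-1.1161 - 1)/(2*6) = -0.1763
f*(-1.1161) = (y-b)^2/(4a) = (-1.1161 - 1)^2/(4*6)
= 4.4779/24 = 0.1866


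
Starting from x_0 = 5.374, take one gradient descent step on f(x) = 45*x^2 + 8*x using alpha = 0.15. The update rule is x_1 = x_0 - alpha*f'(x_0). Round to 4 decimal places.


We compute the gradient at x_0 and apply the update.
f'(x) = 90*x + 8
f'(5.374) = 90*5.374 + 8 = 491.66
x_1 = 5.374 - 0.15*491.66 = -68.375


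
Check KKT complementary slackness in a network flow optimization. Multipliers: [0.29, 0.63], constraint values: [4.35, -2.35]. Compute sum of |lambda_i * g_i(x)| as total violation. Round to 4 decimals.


KKT complementary slackness check:
lambda_1 * g_1 = 0.29 * 4.35 = 1.2615
lambda_2 * g_2 = 0.63 * -2.35 = -1.4805
Total violation = 1.2615 + 1.4805 = 2.742


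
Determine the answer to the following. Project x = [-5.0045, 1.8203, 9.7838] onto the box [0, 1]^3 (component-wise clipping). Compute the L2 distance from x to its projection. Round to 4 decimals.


Project each component onto [0, 1].
clip(-5.0045) = 0.0, clip(1.8203) = 1.0, clip(9.7838) = 1.0
Projection = [0.0, 1.0, 1.0]
Squared diffs: [25.045, 0.6729, 77.1551]
Distance = sqrt(102.873) = 10.1426


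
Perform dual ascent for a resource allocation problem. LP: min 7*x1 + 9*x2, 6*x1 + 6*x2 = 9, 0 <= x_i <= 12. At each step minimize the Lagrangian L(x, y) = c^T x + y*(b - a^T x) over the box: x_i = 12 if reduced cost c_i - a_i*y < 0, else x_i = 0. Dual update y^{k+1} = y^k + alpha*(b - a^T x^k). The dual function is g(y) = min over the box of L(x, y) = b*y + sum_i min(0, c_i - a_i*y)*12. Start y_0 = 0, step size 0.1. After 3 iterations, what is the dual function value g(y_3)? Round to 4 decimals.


Dual ascent for LP: min 7*x1 + 9*x2, 6*x1 + 6*x2 = 9, 0 <= x_i <= 12
Step 1: y^k = 0.0, reduced costs: (7.0, 9.0)
  x^k = (0.0, 0.0), subgradient = b - a^T x = 9.0
  y^{k+1} = 0.0 + 0.1*9.0 = 0.9
Step 2: y^k = 0.9, reduced costs: (1.6, 3.6)
  x^k = (0.0, 0.0), subgradient = b - a^T x = 9.0
  y^{k+1} = 0.9 + 0.1*9.0 = 1.8
Step 3: y^k = 1.8, reduced costs: (-3.8, -1.8)
  x^k = (12.0, 12.0), subgradient = b - a^T x = -135.0
  y^{k+1} = 1.8 + 0.1*-135.0 = -11.7
Dual objective at y_3 = -11.7: reduced costs (77.2, 79.2), box minimizer x = (0.0, 0.0)
g(y_3) = b*y + (c1 - a1*y)*x1 + (c2 - a2*y)*x2 = 9*(-11.7) + 77.2*0.0 + 79.2*0.0 = -105.3 + 0.0 + 0.0 = -105.3


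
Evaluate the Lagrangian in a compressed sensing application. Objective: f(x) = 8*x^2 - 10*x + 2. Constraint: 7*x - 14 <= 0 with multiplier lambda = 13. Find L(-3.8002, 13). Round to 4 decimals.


Step 1: Evaluate f(x).
f(-3.8002) = 8*(-3.8002)^2 - 10*(-3.8002) + 2 = 155.5342
Step 2: Evaluate g(x).
g(-3.8002) = 7*-3.8002 - 14 = -40.6014
Step 3: Compute Lagrangian.
L = 155.5342 + 13*-40.6014 = -372.284


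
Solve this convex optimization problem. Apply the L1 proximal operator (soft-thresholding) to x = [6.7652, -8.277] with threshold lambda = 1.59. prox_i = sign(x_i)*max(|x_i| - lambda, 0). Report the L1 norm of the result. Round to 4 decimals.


Soft-thresholding with lambda = 1.59:
prox(6.7652) = sign(6.7652)*max(|6.7652| - 1.59, 0) = 5.1752
prox(-8.277) = sign(-8.277)*max(|-8.277| - 1.59, 0) = -6.687
prox(x) = [5.1752, -6.687]
||prox(x)||_1 = 5.1752 + 6.687 = 11.8622
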